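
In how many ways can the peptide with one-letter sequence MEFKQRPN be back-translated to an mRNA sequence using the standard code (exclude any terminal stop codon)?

768

Met: 1 codon.
Glu: 2 codons.
Phe: 2 codons.
Lys: 2 codons.
Gln: 2 codons.
Arg: 6 codons.
Pro: 4 codons.
Asn: 2 codons.
1 × 2 × 2 × 2 × 2 × 6 × 4 × 2 = 768.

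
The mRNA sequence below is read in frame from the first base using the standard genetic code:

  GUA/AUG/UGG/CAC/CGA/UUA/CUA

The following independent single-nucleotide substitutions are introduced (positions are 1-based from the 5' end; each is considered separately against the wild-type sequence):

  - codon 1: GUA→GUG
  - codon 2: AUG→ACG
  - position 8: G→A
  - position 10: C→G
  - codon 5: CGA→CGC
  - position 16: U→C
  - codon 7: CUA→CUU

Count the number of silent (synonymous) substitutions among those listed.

Codon 1: GUA (Val) → GUG (Val) — synonymous.
Codon 2: AUG (Met) → ACG (Thr) — missense.
Codon 3: UGG (Trp) → UAG (Stop) — nonsense.
Codon 4: CAC (His) → GAC (Asp) — missense.
Codon 5: CGA (Arg) → CGC (Arg) — synonymous.
Codon 6: UUA (Leu) → CUA (Leu) — synonymous.
Codon 7: CUA (Leu) → CUU (Leu) — synonymous.
Synonymous: 4 of 7.

4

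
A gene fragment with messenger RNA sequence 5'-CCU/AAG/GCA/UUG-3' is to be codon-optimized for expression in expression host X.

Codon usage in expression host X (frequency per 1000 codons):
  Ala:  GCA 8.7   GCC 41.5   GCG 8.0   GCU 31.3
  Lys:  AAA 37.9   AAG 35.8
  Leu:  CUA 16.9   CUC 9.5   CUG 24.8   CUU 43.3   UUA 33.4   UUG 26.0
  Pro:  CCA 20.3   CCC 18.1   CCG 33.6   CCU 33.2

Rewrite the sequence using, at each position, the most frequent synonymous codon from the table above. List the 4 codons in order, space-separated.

Codon 1 (Pro): best is CCG at 33.6.
Codon 2 (Lys): best is AAA at 37.9.
Codon 3 (Ala): best is GCC at 41.5.
Codon 4 (Leu): best is CUU at 43.3.

CCG AAA GCC CUU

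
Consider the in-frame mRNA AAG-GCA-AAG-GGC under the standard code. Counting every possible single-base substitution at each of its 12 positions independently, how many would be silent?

8

Codon 1 (AAG, Lys): 1 synonymous substitution.
Codon 2 (GCA, Ala): 3 synonymous substitutions.
Codon 3 (AAG, Lys): 1 synonymous substitution.
Codon 4 (GGC, Gly): 3 synonymous substitutions.
Total: 1 + 3 + 1 + 3 = 8.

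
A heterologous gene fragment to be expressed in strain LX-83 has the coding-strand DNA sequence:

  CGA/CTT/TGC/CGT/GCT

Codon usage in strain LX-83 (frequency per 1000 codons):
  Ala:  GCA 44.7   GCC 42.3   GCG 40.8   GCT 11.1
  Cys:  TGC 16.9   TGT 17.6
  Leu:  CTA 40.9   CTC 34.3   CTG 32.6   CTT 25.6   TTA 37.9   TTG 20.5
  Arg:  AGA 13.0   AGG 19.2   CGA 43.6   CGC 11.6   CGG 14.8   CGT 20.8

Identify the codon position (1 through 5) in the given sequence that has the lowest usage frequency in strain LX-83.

Codon 1 CGA (Arg): 43.6 per 1000.
Codon 2 CTT (Leu): 25.6 per 1000.
Codon 3 TGC (Cys): 16.9 per 1000.
Codon 4 CGT (Arg): 20.8 per 1000.
Codon 5 GCT (Ala): 11.1 per 1000.
Lowest frequency is 11.1 at codon 5.

5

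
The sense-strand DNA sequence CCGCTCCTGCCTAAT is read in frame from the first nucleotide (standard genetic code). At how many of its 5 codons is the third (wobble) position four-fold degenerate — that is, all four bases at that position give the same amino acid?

4

Codon 1 CCG (Pro): third position 4-fold.
Codon 2 CTC (Leu): third position 4-fold.
Codon 3 CTG (Leu): third position 4-fold.
Codon 4 CCT (Pro): third position 4-fold.
Codon 5 AAT (Asn): third position 2-fold.
Four-fold degenerate third positions: 4.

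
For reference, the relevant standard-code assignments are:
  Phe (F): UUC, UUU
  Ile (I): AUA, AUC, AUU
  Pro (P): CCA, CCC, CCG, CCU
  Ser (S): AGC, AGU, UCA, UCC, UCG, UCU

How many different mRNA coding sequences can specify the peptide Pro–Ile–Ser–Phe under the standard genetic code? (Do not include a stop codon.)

Pro: 4 codons.
Ile: 3 codons.
Ser: 6 codons.
Phe: 2 codons.
4 × 3 × 6 × 2 = 144.

144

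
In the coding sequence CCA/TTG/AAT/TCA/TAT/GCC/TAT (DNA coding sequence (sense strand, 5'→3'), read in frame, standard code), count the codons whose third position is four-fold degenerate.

Codon 1 CCA (Pro): third position 4-fold.
Codon 2 TTG (Leu): third position 2-fold.
Codon 3 AAT (Asn): third position 2-fold.
Codon 4 TCA (Ser): third position 4-fold.
Codon 5 TAT (Tyr): third position 2-fold.
Codon 6 GCC (Ala): third position 4-fold.
Codon 7 TAT (Tyr): third position 2-fold.
Four-fold degenerate third positions: 3.

3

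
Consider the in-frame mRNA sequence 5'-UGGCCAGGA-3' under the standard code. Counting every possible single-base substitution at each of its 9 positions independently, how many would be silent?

6

Codon 1 (UGG, Trp): 0 synonymous substitutions.
Codon 2 (CCA, Pro): 3 synonymous substitutions.
Codon 3 (GGA, Gly): 3 synonymous substitutions.
Total: 0 + 3 + 3 = 6.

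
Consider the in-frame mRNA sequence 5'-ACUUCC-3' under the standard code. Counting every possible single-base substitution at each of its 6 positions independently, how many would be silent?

6

Codon 1 (ACU, Thr): 3 synonymous substitutions.
Codon 2 (UCC, Ser): 3 synonymous substitutions.
Total: 3 + 3 = 6.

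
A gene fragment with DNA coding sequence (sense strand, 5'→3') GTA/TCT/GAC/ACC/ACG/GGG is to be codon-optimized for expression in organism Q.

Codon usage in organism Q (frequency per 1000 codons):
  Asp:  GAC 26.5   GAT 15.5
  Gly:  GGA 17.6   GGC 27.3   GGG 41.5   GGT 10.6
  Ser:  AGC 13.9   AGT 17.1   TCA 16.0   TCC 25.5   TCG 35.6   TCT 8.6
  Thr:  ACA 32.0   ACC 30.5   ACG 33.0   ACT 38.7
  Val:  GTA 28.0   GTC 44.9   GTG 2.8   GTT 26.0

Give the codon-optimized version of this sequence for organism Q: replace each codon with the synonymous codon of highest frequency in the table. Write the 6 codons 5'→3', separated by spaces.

Codon 1 (Val): best is GTC at 44.9.
Codon 2 (Ser): best is TCG at 35.6.
Codon 3 (Asp): best is GAC at 26.5.
Codon 4 (Thr): best is ACT at 38.7.
Codon 5 (Thr): best is ACT at 38.7.
Codon 6 (Gly): best is GGG at 41.5.

GTC TCG GAC ACT ACT GGG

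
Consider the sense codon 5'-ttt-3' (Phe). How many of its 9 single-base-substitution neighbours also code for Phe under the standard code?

1

Position 1: none → 0 synonymous.
Position 2: none → 0 synonymous.
Position 3: TTC → 1 synonymous.
Total: 0 + 0 + 1 = 1.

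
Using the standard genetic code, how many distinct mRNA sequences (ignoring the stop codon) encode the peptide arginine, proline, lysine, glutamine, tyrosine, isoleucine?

Arg: 6 codons.
Pro: 4 codons.
Lys: 2 codons.
Gln: 2 codons.
Tyr: 2 codons.
Ile: 3 codons.
6 × 4 × 2 × 2 × 2 × 3 = 576.

576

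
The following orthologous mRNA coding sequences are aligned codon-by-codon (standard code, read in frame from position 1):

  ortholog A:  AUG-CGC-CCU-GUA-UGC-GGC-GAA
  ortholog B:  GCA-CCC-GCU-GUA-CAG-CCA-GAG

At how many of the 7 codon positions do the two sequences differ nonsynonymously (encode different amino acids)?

5

Codon 1: AUG Met / GCA Ala — nonsynonymous.
Codon 2: CGC Arg / CCC Pro — nonsynonymous.
Codon 3: CCU Pro / GCU Ala — nonsynonymous.
Codon 4: GUA Val / GUA Val — identical.
Codon 5: UGC Cys / CAG Gln — nonsynonymous.
Codon 6: GGC Gly / CCA Pro — nonsynonymous.
Codon 7: GAA Glu / GAG Glu — synonymous.
Nonsynonymous differences: 5.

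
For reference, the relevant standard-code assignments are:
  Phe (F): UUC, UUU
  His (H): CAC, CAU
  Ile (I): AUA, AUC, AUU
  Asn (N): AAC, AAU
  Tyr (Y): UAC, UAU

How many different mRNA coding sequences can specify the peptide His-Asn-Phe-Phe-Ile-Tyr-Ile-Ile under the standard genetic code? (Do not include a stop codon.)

His: 2 codons.
Asn: 2 codons.
Phe: 2 codons.
Phe: 2 codons.
Ile: 3 codons.
Tyr: 2 codons.
Ile: 3 codons.
Ile: 3 codons.
2 × 2 × 2 × 2 × 3 × 2 × 3 × 3 = 864.

864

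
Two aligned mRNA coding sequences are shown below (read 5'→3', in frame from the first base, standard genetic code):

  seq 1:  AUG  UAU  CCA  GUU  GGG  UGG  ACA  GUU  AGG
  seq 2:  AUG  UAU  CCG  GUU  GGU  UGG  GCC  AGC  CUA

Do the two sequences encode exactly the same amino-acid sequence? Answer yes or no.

Codon 1: AUG Met / AUG Met — identical.
Codon 2: UAU Tyr / UAU Tyr — identical.
Codon 3: CCA Pro / CCG Pro — synonymous.
Codon 4: GUU Val / GUU Val — identical.
Codon 5: GGG Gly / GGU Gly — synonymous.
Codon 6: UGG Trp / UGG Trp — identical.
Codon 7: ACA Thr / GCC Ala — nonsynonymous.
Codon 8: GUU Val / AGC Ser — nonsynonymous.
Codon 9: AGG Arg / CUA Leu — nonsynonymous.
Nonsynonymous differences: 3 → different protein.

no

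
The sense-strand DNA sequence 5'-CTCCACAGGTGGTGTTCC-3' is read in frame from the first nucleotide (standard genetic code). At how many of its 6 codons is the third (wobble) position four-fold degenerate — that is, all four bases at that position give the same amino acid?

Codon 1 CTC (Leu): third position 4-fold.
Codon 2 CAC (His): third position 2-fold.
Codon 3 AGG (Arg): third position 2-fold.
Codon 4 TGG (Trp): third position 1-fold.
Codon 5 TGT (Cys): third position 2-fold.
Codon 6 TCC (Ser): third position 4-fold.
Four-fold degenerate third positions: 2.

2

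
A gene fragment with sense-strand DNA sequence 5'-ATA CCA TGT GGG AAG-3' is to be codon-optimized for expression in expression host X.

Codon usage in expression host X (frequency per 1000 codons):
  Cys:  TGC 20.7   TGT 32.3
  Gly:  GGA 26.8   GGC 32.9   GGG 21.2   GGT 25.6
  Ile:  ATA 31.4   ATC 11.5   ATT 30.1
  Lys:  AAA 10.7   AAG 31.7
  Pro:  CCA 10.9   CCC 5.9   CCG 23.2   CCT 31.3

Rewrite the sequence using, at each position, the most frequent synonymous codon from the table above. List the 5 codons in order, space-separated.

Codon 1 (Ile): best is ATA at 31.4.
Codon 2 (Pro): best is CCT at 31.3.
Codon 3 (Cys): best is TGT at 32.3.
Codon 4 (Gly): best is GGC at 32.9.
Codon 5 (Lys): best is AAG at 31.7.

ATA CCT TGT GGC AAG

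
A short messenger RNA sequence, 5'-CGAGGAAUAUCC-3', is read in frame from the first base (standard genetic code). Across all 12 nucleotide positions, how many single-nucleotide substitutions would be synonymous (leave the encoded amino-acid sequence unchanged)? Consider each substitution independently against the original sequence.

12

Codon 1 (CGA, Arg): 4 synonymous substitutions.
Codon 2 (GGA, Gly): 3 synonymous substitutions.
Codon 3 (AUA, Ile): 2 synonymous substitutions.
Codon 4 (UCC, Ser): 3 synonymous substitutions.
Total: 4 + 3 + 2 + 3 = 12.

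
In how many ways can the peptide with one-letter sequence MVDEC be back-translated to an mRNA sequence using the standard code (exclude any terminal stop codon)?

32

Met: 1 codon.
Val: 4 codons.
Asp: 2 codons.
Glu: 2 codons.
Cys: 2 codons.
1 × 4 × 2 × 2 × 2 = 32.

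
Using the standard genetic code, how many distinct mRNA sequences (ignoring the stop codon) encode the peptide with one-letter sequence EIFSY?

Glu: 2 codons.
Ile: 3 codons.
Phe: 2 codons.
Ser: 6 codons.
Tyr: 2 codons.
2 × 3 × 2 × 6 × 2 = 144.

144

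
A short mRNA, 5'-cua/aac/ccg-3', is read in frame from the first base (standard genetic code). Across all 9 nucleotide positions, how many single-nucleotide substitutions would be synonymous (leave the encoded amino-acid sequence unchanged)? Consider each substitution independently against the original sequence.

8

Codon 1 (CUA, Leu): 4 synonymous substitutions.
Codon 2 (AAC, Asn): 1 synonymous substitution.
Codon 3 (CCG, Pro): 3 synonymous substitutions.
Total: 4 + 1 + 3 = 8.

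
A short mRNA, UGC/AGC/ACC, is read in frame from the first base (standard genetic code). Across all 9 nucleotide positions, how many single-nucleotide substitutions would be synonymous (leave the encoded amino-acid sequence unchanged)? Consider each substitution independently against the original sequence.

5

Codon 1 (UGC, Cys): 1 synonymous substitution.
Codon 2 (AGC, Ser): 1 synonymous substitution.
Codon 3 (ACC, Thr): 3 synonymous substitutions.
Total: 1 + 1 + 3 = 5.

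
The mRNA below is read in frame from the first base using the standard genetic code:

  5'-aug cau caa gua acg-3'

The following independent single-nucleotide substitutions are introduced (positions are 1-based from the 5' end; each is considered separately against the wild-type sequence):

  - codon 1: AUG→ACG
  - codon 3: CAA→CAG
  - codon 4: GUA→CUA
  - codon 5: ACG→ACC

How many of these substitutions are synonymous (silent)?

Codon 1: AUG (Met) → ACG (Thr) — missense.
Codon 3: CAA (Gln) → CAG (Gln) — synonymous.
Codon 4: GUA (Val) → CUA (Leu) — missense.
Codon 5: ACG (Thr) → ACC (Thr) — synonymous.
Synonymous: 2 of 4.

2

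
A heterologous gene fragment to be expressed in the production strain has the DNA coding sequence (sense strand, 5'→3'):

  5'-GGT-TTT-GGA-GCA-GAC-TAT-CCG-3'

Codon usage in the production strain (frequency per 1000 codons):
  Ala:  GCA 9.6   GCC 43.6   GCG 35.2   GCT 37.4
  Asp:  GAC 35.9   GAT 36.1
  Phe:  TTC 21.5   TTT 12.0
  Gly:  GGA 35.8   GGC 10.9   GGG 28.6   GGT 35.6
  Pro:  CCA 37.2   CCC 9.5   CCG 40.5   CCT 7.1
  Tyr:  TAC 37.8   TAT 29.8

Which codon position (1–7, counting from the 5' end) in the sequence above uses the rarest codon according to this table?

Codon 1 GGT (Gly): 35.6 per 1000.
Codon 2 TTT (Phe): 12.0 per 1000.
Codon 3 GGA (Gly): 35.8 per 1000.
Codon 4 GCA (Ala): 9.6 per 1000.
Codon 5 GAC (Asp): 35.9 per 1000.
Codon 6 TAT (Tyr): 29.8 per 1000.
Codon 7 CCG (Pro): 40.5 per 1000.
Lowest frequency is 9.6 at codon 4.

4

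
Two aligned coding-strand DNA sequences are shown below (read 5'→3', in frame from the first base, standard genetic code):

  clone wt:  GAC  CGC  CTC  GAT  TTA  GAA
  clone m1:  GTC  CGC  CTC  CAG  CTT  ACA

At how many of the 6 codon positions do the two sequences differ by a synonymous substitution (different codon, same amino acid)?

1

Codon 1: GAC Asp / GTC Val — nonsynonymous.
Codon 2: CGC Arg / CGC Arg — identical.
Codon 3: CTC Leu / CTC Leu — identical.
Codon 4: GAT Asp / CAG Gln — nonsynonymous.
Codon 5: TTA Leu / CTT Leu — synonymous.
Codon 6: GAA Glu / ACA Thr — nonsynonymous.
Synonymous differences: 1.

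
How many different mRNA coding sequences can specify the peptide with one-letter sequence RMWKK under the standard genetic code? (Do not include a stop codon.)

24

Arg: 6 codons.
Met: 1 codon.
Trp: 1 codon.
Lys: 2 codons.
Lys: 2 codons.
6 × 1 × 1 × 2 × 2 = 24.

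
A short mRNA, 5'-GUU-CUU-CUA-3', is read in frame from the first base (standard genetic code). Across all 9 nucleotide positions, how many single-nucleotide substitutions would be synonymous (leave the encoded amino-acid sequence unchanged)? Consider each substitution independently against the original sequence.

10

Codon 1 (GUU, Val): 3 synonymous substitutions.
Codon 2 (CUU, Leu): 3 synonymous substitutions.
Codon 3 (CUA, Leu): 4 synonymous substitutions.
Total: 3 + 3 + 4 = 10.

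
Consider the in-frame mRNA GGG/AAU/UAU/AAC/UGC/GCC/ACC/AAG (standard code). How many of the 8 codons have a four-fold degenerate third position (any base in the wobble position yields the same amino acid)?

3

Codon 1 GGG (Gly): third position 4-fold.
Codon 2 AAU (Asn): third position 2-fold.
Codon 3 UAU (Tyr): third position 2-fold.
Codon 4 AAC (Asn): third position 2-fold.
Codon 5 UGC (Cys): third position 2-fold.
Codon 6 GCC (Ala): third position 4-fold.
Codon 7 ACC (Thr): third position 4-fold.
Codon 8 AAG (Lys): third position 2-fold.
Four-fold degenerate third positions: 3.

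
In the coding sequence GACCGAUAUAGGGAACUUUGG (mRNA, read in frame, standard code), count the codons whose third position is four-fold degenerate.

Codon 1 GAC (Asp): third position 2-fold.
Codon 2 CGA (Arg): third position 4-fold.
Codon 3 UAU (Tyr): third position 2-fold.
Codon 4 AGG (Arg): third position 2-fold.
Codon 5 GAA (Glu): third position 2-fold.
Codon 6 CUU (Leu): third position 4-fold.
Codon 7 UGG (Trp): third position 1-fold.
Four-fold degenerate third positions: 2.

2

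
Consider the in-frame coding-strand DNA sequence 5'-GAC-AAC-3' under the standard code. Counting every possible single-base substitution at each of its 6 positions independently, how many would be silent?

2

Codon 1 (GAC, Asp): 1 synonymous substitution.
Codon 2 (AAC, Asn): 1 synonymous substitution.
Total: 1 + 1 = 2.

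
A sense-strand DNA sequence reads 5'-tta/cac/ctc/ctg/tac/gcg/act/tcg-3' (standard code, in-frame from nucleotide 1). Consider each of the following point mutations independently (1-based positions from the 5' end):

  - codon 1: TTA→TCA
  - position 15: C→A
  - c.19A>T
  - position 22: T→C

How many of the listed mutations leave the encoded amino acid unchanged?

0

Codon 1: TTA (Leu) → TCA (Ser) — missense.
Codon 5: TAC (Tyr) → TAA (Stop) — nonsense.
Codon 7: ACT (Thr) → TCT (Ser) — missense.
Codon 8: TCG (Ser) → CCG (Pro) — missense.
Synonymous: 0 of 4.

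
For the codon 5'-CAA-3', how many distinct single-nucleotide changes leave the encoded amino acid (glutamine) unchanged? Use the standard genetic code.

1

Position 1: none → 0 synonymous.
Position 2: none → 0 synonymous.
Position 3: CAG → 1 synonymous.
Total: 0 + 0 + 1 = 1.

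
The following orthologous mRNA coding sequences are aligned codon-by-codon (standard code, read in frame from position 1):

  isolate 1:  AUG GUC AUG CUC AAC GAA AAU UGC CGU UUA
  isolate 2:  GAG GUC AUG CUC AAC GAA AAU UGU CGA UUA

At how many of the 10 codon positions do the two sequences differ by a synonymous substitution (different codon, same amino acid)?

2

Codon 1: AUG Met / GAG Glu — nonsynonymous.
Codon 2: GUC Val / GUC Val — identical.
Codon 3: AUG Met / AUG Met — identical.
Codon 4: CUC Leu / CUC Leu — identical.
Codon 5: AAC Asn / AAC Asn — identical.
Codon 6: GAA Glu / GAA Glu — identical.
Codon 7: AAU Asn / AAU Asn — identical.
Codon 8: UGC Cys / UGU Cys — synonymous.
Codon 9: CGU Arg / CGA Arg — synonymous.
Codon 10: UUA Leu / UUA Leu — identical.
Synonymous differences: 2.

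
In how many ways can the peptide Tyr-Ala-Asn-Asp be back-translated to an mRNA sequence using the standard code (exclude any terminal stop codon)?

32

Tyr: 2 codons.
Ala: 4 codons.
Asn: 2 codons.
Asp: 2 codons.
2 × 4 × 2 × 2 = 32.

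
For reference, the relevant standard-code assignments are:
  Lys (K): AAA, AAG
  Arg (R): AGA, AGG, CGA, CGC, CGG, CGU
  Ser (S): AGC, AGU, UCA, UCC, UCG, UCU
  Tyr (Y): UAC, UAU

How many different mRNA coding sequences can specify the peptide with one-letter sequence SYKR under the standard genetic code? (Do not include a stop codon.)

Ser: 6 codons.
Tyr: 2 codons.
Lys: 2 codons.
Arg: 6 codons.
6 × 2 × 2 × 6 = 144.

144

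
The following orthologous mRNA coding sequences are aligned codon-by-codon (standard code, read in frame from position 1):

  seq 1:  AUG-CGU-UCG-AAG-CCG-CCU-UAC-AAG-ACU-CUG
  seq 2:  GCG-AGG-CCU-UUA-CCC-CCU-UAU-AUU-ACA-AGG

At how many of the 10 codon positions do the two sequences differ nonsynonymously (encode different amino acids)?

Codon 1: AUG Met / GCG Ala — nonsynonymous.
Codon 2: CGU Arg / AGG Arg — synonymous.
Codon 3: UCG Ser / CCU Pro — nonsynonymous.
Codon 4: AAG Lys / UUA Leu — nonsynonymous.
Codon 5: CCG Pro / CCC Pro — synonymous.
Codon 6: CCU Pro / CCU Pro — identical.
Codon 7: UAC Tyr / UAU Tyr — synonymous.
Codon 8: AAG Lys / AUU Ile — nonsynonymous.
Codon 9: ACU Thr / ACA Thr — synonymous.
Codon 10: CUG Leu / AGG Arg — nonsynonymous.
Nonsynonymous differences: 5.

5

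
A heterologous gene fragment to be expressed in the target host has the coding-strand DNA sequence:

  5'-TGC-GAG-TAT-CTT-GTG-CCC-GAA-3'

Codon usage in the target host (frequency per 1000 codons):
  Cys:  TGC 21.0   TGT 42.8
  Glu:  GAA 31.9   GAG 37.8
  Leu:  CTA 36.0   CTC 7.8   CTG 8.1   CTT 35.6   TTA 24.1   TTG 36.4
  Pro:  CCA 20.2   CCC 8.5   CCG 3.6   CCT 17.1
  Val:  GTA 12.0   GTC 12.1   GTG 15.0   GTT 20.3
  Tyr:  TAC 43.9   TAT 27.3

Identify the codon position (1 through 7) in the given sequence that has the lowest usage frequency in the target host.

Codon 1 TGC (Cys): 21.0 per 1000.
Codon 2 GAG (Glu): 37.8 per 1000.
Codon 3 TAT (Tyr): 27.3 per 1000.
Codon 4 CTT (Leu): 35.6 per 1000.
Codon 5 GTG (Val): 15.0 per 1000.
Codon 6 CCC (Pro): 8.5 per 1000.
Codon 7 GAA (Glu): 31.9 per 1000.
Lowest frequency is 8.5 at codon 6.

6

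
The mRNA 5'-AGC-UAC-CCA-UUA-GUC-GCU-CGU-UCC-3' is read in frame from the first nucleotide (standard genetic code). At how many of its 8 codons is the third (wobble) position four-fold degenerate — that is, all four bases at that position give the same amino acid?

Codon 1 AGC (Ser): third position 2-fold.
Codon 2 UAC (Tyr): third position 2-fold.
Codon 3 CCA (Pro): third position 4-fold.
Codon 4 UUA (Leu): third position 2-fold.
Codon 5 GUC (Val): third position 4-fold.
Codon 6 GCU (Ala): third position 4-fold.
Codon 7 CGU (Arg): third position 4-fold.
Codon 8 UCC (Ser): third position 4-fold.
Four-fold degenerate third positions: 5.

5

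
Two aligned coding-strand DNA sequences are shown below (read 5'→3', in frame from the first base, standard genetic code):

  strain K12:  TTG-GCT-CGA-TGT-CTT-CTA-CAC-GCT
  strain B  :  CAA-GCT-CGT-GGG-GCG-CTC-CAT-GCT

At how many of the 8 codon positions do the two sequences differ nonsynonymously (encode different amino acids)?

3

Codon 1: TTG Leu / CAA Gln — nonsynonymous.
Codon 2: GCT Ala / GCT Ala — identical.
Codon 3: CGA Arg / CGT Arg — synonymous.
Codon 4: TGT Cys / GGG Gly — nonsynonymous.
Codon 5: CTT Leu / GCG Ala — nonsynonymous.
Codon 6: CTA Leu / CTC Leu — synonymous.
Codon 7: CAC His / CAT His — synonymous.
Codon 8: GCT Ala / GCT Ala — identical.
Nonsynonymous differences: 3.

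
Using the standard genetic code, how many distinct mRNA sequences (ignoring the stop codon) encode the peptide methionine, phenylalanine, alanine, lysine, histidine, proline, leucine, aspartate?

Met: 1 codon.
Phe: 2 codons.
Ala: 4 codons.
Lys: 2 codons.
His: 2 codons.
Pro: 4 codons.
Leu: 6 codons.
Asp: 2 codons.
1 × 2 × 4 × 2 × 2 × 4 × 6 × 2 = 1536.

1536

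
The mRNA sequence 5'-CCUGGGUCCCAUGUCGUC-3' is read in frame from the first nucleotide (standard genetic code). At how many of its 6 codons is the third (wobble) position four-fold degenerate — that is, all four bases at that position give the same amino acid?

5

Codon 1 CCU (Pro): third position 4-fold.
Codon 2 GGG (Gly): third position 4-fold.
Codon 3 UCC (Ser): third position 4-fold.
Codon 4 CAU (His): third position 2-fold.
Codon 5 GUC (Val): third position 4-fold.
Codon 6 GUC (Val): third position 4-fold.
Four-fold degenerate third positions: 5.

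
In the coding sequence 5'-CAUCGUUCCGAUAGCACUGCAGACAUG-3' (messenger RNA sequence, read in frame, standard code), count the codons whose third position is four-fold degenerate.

4

Codon 1 CAU (His): third position 2-fold.
Codon 2 CGU (Arg): third position 4-fold.
Codon 3 UCC (Ser): third position 4-fold.
Codon 4 GAU (Asp): third position 2-fold.
Codon 5 AGC (Ser): third position 2-fold.
Codon 6 ACU (Thr): third position 4-fold.
Codon 7 GCA (Ala): third position 4-fold.
Codon 8 GAC (Asp): third position 2-fold.
Codon 9 AUG (Met): third position 1-fold.
Four-fold degenerate third positions: 4.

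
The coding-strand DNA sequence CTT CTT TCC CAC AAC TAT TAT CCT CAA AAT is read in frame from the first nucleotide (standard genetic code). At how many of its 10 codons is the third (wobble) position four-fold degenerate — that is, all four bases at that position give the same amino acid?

Codon 1 CTT (Leu): third position 4-fold.
Codon 2 CTT (Leu): third position 4-fold.
Codon 3 TCC (Ser): third position 4-fold.
Codon 4 CAC (His): third position 2-fold.
Codon 5 AAC (Asn): third position 2-fold.
Codon 6 TAT (Tyr): third position 2-fold.
Codon 7 TAT (Tyr): third position 2-fold.
Codon 8 CCT (Pro): third position 4-fold.
Codon 9 CAA (Gln): third position 2-fold.
Codon 10 AAT (Asn): third position 2-fold.
Four-fold degenerate third positions: 4.

4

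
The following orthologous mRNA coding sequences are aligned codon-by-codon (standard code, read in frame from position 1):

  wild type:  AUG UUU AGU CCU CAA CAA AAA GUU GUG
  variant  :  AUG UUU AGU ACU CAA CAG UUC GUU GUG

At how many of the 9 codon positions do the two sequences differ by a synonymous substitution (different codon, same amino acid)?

1

Codon 1: AUG Met / AUG Met — identical.
Codon 2: UUU Phe / UUU Phe — identical.
Codon 3: AGU Ser / AGU Ser — identical.
Codon 4: CCU Pro / ACU Thr — nonsynonymous.
Codon 5: CAA Gln / CAA Gln — identical.
Codon 6: CAA Gln / CAG Gln — synonymous.
Codon 7: AAA Lys / UUC Phe — nonsynonymous.
Codon 8: GUU Val / GUU Val — identical.
Codon 9: GUG Val / GUG Val — identical.
Synonymous differences: 1.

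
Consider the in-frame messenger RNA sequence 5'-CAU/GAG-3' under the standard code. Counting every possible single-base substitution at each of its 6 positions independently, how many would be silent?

Codon 1 (CAU, His): 1 synonymous substitution.
Codon 2 (GAG, Glu): 1 synonymous substitution.
Total: 1 + 1 = 2.

2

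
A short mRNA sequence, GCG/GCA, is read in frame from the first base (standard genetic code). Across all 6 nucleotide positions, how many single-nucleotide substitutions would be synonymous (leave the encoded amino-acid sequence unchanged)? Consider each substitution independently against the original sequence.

6

Codon 1 (GCG, Ala): 3 synonymous substitutions.
Codon 2 (GCA, Ala): 3 synonymous substitutions.
Total: 3 + 3 = 6.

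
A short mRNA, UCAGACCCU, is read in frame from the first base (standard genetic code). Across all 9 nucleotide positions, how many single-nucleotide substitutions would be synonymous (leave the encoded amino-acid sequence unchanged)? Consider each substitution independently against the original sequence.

Codon 1 (UCA, Ser): 3 synonymous substitutions.
Codon 2 (GAC, Asp): 1 synonymous substitution.
Codon 3 (CCU, Pro): 3 synonymous substitutions.
Total: 3 + 1 + 3 = 7.

7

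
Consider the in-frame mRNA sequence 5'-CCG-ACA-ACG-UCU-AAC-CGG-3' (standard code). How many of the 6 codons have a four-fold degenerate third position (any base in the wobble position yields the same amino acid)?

5

Codon 1 CCG (Pro): third position 4-fold.
Codon 2 ACA (Thr): third position 4-fold.
Codon 3 ACG (Thr): third position 4-fold.
Codon 4 UCU (Ser): third position 4-fold.
Codon 5 AAC (Asn): third position 2-fold.
Codon 6 CGG (Arg): third position 4-fold.
Four-fold degenerate third positions: 5.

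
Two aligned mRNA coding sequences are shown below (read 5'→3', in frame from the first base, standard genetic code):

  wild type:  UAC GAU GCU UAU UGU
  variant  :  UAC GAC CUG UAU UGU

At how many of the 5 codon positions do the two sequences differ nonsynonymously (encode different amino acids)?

Codon 1: UAC Tyr / UAC Tyr — identical.
Codon 2: GAU Asp / GAC Asp — synonymous.
Codon 3: GCU Ala / CUG Leu — nonsynonymous.
Codon 4: UAU Tyr / UAU Tyr — identical.
Codon 5: UGU Cys / UGU Cys — identical.
Nonsynonymous differences: 1.

1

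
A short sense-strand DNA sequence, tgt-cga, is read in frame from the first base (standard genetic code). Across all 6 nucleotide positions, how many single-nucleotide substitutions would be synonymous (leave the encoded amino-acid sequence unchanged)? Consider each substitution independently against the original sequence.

Codon 1 (TGT, Cys): 1 synonymous substitution.
Codon 2 (CGA, Arg): 4 synonymous substitutions.
Total: 1 + 4 = 5.

5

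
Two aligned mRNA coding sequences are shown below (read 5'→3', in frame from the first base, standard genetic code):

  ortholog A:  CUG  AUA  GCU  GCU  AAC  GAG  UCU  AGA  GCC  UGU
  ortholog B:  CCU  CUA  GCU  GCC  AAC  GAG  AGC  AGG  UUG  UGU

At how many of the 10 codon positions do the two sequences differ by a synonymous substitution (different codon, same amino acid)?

Codon 1: CUG Leu / CCU Pro — nonsynonymous.
Codon 2: AUA Ile / CUA Leu — nonsynonymous.
Codon 3: GCU Ala / GCU Ala — identical.
Codon 4: GCU Ala / GCC Ala — synonymous.
Codon 5: AAC Asn / AAC Asn — identical.
Codon 6: GAG Glu / GAG Glu — identical.
Codon 7: UCU Ser / AGC Ser — synonymous.
Codon 8: AGA Arg / AGG Arg — synonymous.
Codon 9: GCC Ala / UUG Leu — nonsynonymous.
Codon 10: UGU Cys / UGU Cys — identical.
Synonymous differences: 3.

3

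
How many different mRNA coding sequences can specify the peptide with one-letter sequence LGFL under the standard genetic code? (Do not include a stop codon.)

288

Leu: 6 codons.
Gly: 4 codons.
Phe: 2 codons.
Leu: 6 codons.
6 × 4 × 2 × 6 = 288.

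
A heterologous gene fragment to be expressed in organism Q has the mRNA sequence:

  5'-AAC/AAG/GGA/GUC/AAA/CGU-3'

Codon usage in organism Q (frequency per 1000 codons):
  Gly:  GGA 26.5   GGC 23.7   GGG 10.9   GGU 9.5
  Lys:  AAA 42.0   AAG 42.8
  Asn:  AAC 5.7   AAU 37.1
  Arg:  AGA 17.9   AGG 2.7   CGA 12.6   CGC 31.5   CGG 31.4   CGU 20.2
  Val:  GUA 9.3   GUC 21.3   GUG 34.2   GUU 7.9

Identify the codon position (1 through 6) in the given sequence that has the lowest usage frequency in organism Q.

1

Codon 1 AAC (Asn): 5.7 per 1000.
Codon 2 AAG (Lys): 42.8 per 1000.
Codon 3 GGA (Gly): 26.5 per 1000.
Codon 4 GUC (Val): 21.3 per 1000.
Codon 5 AAA (Lys): 42.0 per 1000.
Codon 6 CGU (Arg): 20.2 per 1000.
Lowest frequency is 5.7 at codon 1.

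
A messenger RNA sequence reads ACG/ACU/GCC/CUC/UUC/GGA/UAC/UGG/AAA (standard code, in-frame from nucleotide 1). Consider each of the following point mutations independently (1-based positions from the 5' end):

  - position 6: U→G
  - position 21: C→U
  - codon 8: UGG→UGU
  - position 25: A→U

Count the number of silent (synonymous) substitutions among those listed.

2

Codon 2: ACU (Thr) → ACG (Thr) — synonymous.
Codon 7: UAC (Tyr) → UAU (Tyr) — synonymous.
Codon 8: UGG (Trp) → UGU (Cys) — missense.
Codon 9: AAA (Lys) → UAA (Stop) — nonsense.
Synonymous: 2 of 4.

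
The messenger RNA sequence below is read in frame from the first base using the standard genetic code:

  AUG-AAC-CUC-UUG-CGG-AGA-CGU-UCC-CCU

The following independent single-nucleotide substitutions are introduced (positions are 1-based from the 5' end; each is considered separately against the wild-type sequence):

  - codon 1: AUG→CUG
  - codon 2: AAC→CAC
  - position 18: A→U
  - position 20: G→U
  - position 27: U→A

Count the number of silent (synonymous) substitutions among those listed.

1

Codon 1: AUG (Met) → CUG (Leu) — missense.
Codon 2: AAC (Asn) → CAC (His) — missense.
Codon 6: AGA (Arg) → AGU (Ser) — missense.
Codon 7: CGU (Arg) → CUU (Leu) — missense.
Codon 9: CCU (Pro) → CCA (Pro) — synonymous.
Synonymous: 1 of 5.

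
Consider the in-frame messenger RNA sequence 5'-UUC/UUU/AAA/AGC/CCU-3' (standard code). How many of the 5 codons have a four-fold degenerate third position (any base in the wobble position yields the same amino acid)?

Codon 1 UUC (Phe): third position 2-fold.
Codon 2 UUU (Phe): third position 2-fold.
Codon 3 AAA (Lys): third position 2-fold.
Codon 4 AGC (Ser): third position 2-fold.
Codon 5 CCU (Pro): third position 4-fold.
Four-fold degenerate third positions: 1.

1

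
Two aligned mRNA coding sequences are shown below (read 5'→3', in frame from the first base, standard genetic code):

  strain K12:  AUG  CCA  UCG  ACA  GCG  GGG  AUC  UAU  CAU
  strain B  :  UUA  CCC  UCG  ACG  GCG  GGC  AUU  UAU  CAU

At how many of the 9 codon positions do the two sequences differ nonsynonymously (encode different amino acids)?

Codon 1: AUG Met / UUA Leu — nonsynonymous.
Codon 2: CCA Pro / CCC Pro — synonymous.
Codon 3: UCG Ser / UCG Ser — identical.
Codon 4: ACA Thr / ACG Thr — synonymous.
Codon 5: GCG Ala / GCG Ala — identical.
Codon 6: GGG Gly / GGC Gly — synonymous.
Codon 7: AUC Ile / AUU Ile — synonymous.
Codon 8: UAU Tyr / UAU Tyr — identical.
Codon 9: CAU His / CAU His — identical.
Nonsynonymous differences: 1.

1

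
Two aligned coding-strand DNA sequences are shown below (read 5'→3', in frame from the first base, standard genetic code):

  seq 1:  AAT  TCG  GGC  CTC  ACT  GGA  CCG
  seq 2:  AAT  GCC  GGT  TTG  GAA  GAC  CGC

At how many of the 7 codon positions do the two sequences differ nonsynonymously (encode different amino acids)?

Codon 1: AAT Asn / AAT Asn — identical.
Codon 2: TCG Ser / GCC Ala — nonsynonymous.
Codon 3: GGC Gly / GGT Gly — synonymous.
Codon 4: CTC Leu / TTG Leu — synonymous.
Codon 5: ACT Thr / GAA Glu — nonsynonymous.
Codon 6: GGA Gly / GAC Asp — nonsynonymous.
Codon 7: CCG Pro / CGC Arg — nonsynonymous.
Nonsynonymous differences: 4.

4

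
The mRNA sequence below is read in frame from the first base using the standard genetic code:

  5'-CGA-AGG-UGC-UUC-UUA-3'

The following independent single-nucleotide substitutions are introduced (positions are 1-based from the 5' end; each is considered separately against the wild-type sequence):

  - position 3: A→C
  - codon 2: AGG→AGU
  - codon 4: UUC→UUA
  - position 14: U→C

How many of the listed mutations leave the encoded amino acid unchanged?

1

Codon 1: CGA (Arg) → CGC (Arg) — synonymous.
Codon 2: AGG (Arg) → AGU (Ser) — missense.
Codon 4: UUC (Phe) → UUA (Leu) — missense.
Codon 5: UUA (Leu) → UCA (Ser) — missense.
Synonymous: 1 of 4.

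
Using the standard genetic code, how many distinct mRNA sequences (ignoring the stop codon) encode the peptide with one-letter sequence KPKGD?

Lys: 2 codons.
Pro: 4 codons.
Lys: 2 codons.
Gly: 4 codons.
Asp: 2 codons.
2 × 4 × 2 × 4 × 2 = 128.

128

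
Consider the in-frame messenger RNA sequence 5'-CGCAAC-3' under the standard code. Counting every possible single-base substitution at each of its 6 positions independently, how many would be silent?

4

Codon 1 (CGC, Arg): 3 synonymous substitutions.
Codon 2 (AAC, Asn): 1 synonymous substitution.
Total: 3 + 1 = 4.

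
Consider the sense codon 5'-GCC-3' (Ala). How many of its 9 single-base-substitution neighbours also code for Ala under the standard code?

Position 1: none → 0 synonymous.
Position 2: none → 0 synonymous.
Position 3: GCT, GCA, GCG → 3 synonymous.
Total: 0 + 0 + 3 = 3.

3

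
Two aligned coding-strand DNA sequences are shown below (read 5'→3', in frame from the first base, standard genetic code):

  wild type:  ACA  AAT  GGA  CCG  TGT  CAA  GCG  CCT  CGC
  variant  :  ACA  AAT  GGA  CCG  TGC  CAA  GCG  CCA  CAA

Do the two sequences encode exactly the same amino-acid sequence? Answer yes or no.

no

Codon 1: ACA Thr / ACA Thr — identical.
Codon 2: AAT Asn / AAT Asn — identical.
Codon 3: GGA Gly / GGA Gly — identical.
Codon 4: CCG Pro / CCG Pro — identical.
Codon 5: TGT Cys / TGC Cys — synonymous.
Codon 6: CAA Gln / CAA Gln — identical.
Codon 7: GCG Ala / GCG Ala — identical.
Codon 8: CCT Pro / CCA Pro — synonymous.
Codon 9: CGC Arg / CAA Gln — nonsynonymous.
Nonsynonymous differences: 1 → different protein.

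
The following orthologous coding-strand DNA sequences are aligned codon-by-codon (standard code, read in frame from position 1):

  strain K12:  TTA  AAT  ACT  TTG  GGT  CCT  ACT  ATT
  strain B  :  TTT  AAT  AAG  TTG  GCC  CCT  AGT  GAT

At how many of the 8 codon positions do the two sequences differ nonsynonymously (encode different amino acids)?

Codon 1: TTA Leu / TTT Phe — nonsynonymous.
Codon 2: AAT Asn / AAT Asn — identical.
Codon 3: ACT Thr / AAG Lys — nonsynonymous.
Codon 4: TTG Leu / TTG Leu — identical.
Codon 5: GGT Gly / GCC Ala — nonsynonymous.
Codon 6: CCT Pro / CCT Pro — identical.
Codon 7: ACT Thr / AGT Ser — nonsynonymous.
Codon 8: ATT Ile / GAT Asp — nonsynonymous.
Nonsynonymous differences: 5.

5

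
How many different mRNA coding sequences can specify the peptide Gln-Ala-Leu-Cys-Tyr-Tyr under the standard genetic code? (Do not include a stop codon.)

384

Gln: 2 codons.
Ala: 4 codons.
Leu: 6 codons.
Cys: 2 codons.
Tyr: 2 codons.
Tyr: 2 codons.
2 × 4 × 6 × 2 × 2 × 2 = 384.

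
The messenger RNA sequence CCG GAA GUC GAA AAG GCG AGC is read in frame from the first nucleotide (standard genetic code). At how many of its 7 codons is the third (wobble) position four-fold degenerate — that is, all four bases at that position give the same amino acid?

3

Codon 1 CCG (Pro): third position 4-fold.
Codon 2 GAA (Glu): third position 2-fold.
Codon 3 GUC (Val): third position 4-fold.
Codon 4 GAA (Glu): third position 2-fold.
Codon 5 AAG (Lys): third position 2-fold.
Codon 6 GCG (Ala): third position 4-fold.
Codon 7 AGC (Ser): third position 2-fold.
Four-fold degenerate third positions: 3.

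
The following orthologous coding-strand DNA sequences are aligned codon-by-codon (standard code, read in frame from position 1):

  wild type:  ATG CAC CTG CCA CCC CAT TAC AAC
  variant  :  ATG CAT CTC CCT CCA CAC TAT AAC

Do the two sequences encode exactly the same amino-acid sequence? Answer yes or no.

yes

Codon 1: ATG Met / ATG Met — identical.
Codon 2: CAC His / CAT His — synonymous.
Codon 3: CTG Leu / CTC Leu — synonymous.
Codon 4: CCA Pro / CCT Pro — synonymous.
Codon 5: CCC Pro / CCA Pro — synonymous.
Codon 6: CAT His / CAC His — synonymous.
Codon 7: TAC Tyr / TAT Tyr — synonymous.
Codon 8: AAC Asn / AAC Asn — identical.
Nonsynonymous differences: 0 → same protein.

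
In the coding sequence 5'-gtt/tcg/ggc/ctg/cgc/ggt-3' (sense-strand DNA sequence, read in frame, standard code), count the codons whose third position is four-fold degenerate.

Codon 1 GTT (Val): third position 4-fold.
Codon 2 TCG (Ser): third position 4-fold.
Codon 3 GGC (Gly): third position 4-fold.
Codon 4 CTG (Leu): third position 4-fold.
Codon 5 CGC (Arg): third position 4-fold.
Codon 6 GGT (Gly): third position 4-fold.
Four-fold degenerate third positions: 6.

6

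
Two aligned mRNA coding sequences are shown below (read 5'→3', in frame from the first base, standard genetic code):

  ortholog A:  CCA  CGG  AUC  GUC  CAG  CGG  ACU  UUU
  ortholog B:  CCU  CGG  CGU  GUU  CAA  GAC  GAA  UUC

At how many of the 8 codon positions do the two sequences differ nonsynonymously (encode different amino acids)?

Codon 1: CCA Pro / CCU Pro — synonymous.
Codon 2: CGG Arg / CGG Arg — identical.
Codon 3: AUC Ile / CGU Arg — nonsynonymous.
Codon 4: GUC Val / GUU Val — synonymous.
Codon 5: CAG Gln / CAA Gln — synonymous.
Codon 6: CGG Arg / GAC Asp — nonsynonymous.
Codon 7: ACU Thr / GAA Glu — nonsynonymous.
Codon 8: UUU Phe / UUC Phe — synonymous.
Nonsynonymous differences: 3.

3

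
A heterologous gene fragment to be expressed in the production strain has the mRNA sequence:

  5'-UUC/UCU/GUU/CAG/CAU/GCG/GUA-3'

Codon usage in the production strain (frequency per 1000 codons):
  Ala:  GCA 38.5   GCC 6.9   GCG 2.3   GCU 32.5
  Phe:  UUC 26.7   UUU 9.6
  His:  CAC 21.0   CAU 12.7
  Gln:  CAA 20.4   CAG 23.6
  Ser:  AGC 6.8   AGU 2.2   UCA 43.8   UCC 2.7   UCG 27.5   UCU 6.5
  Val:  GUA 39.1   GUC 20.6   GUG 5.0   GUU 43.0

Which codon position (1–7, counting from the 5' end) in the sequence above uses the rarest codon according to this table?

6

Codon 1 UUC (Phe): 26.7 per 1000.
Codon 2 UCU (Ser): 6.5 per 1000.
Codon 3 GUU (Val): 43.0 per 1000.
Codon 4 CAG (Gln): 23.6 per 1000.
Codon 5 CAU (His): 12.7 per 1000.
Codon 6 GCG (Ala): 2.3 per 1000.
Codon 7 GUA (Val): 39.1 per 1000.
Lowest frequency is 2.3 at codon 6.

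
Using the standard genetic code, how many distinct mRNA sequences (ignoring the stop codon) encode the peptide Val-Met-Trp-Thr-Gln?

Val: 4 codons.
Met: 1 codon.
Trp: 1 codon.
Thr: 4 codons.
Gln: 2 codons.
4 × 1 × 1 × 4 × 2 = 32.

32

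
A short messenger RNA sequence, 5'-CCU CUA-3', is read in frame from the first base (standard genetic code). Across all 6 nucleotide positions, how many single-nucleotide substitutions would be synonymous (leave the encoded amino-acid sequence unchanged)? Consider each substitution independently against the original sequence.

7

Codon 1 (CCU, Pro): 3 synonymous substitutions.
Codon 2 (CUA, Leu): 4 synonymous substitutions.
Total: 3 + 4 = 7.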